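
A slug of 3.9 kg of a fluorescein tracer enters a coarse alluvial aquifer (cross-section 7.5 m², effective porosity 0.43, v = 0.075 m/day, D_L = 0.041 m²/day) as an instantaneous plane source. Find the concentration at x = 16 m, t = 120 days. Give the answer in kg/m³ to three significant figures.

For an instantaneous plane source, C(x,t) = M/(n_e·A·√(4πDt)) · exp(−(x−vt)²/(4Dt)), with n_e·A the pore (flow) area.
Plume center vt = 0.075 × 120 = 9 m, so the well at 16 m is 7 m downgradient of the peak.
√(4πDt) = 7.863 m, giving peak height M/(n_e·A·√(4πDt)) = 3.9/(0.43 × 7.5 × 7.863) = 0.1538 kg/m³.
(x−vt)²/(4Dt) = (7)²/(4 × 0.041 × 120) = 2.490; exp(−2.490) = 0.08291.
C = 0.1538 × 0.08291 = 0.0128 kg/m³.

0.0128 kg/m³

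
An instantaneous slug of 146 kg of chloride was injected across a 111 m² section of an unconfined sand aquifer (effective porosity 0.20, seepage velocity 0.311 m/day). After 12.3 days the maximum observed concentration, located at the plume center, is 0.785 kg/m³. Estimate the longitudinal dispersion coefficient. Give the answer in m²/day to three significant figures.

At the plume center C_max = M/(n_e·A·√(4πDt)), so D = M²/(4πt·(n_e·A·C_max)²).
n_e·A·C_max = 0.20 × 111 × 0.785 = 17.43 kg/m.
D = 146²/(4π × 12.3 × 17.43²) = 0.454 m²/day.

0.454 m²/day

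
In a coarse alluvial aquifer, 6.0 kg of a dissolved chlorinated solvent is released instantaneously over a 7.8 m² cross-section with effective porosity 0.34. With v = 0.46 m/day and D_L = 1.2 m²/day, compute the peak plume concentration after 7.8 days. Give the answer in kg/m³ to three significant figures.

The peak of an instantaneous 1D plume sits at x = vt; there the Gaussian factor is 1 and C_max = M/(n_e·A·√(4πDt)), where n_e·A is the pore area the mass is dissolved in.
√(4πDt) = √(4π × 1.2 × 7.8) = 10.85 m, so C_max = 6.0/(0.34 × 7.8 × 10.85) = 0.209 kg/m³.

0.209 kg/m³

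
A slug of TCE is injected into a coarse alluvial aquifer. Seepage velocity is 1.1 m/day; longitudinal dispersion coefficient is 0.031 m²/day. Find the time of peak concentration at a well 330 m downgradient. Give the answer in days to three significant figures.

For the 1D instantaneous-source solution, setting ∂C/∂t = 0 at fixed x gives v²t² + 2Dt − x² = 0, so t = (√(D² + v²x²) − D)/v².
√(D² + v²x²) = √(0.031² + 1.1² × 330²) = 363.0; v² = 1.21.
t = (363.0 − 0.031)/1.21 = 300 days (vs. the pure-advection estimate x/v = 300 d).

300 days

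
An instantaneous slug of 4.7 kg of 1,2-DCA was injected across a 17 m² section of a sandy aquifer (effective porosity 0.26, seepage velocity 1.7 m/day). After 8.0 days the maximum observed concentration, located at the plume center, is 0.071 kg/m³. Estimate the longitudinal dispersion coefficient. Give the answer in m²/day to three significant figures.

2.23 m²/day

At the plume center C_max = M/(n_e·A·√(4πDt)), so D = M²/(4πt·(n_e·A·C_max)²).
n_e·A·C_max = 0.26 × 17 × 0.071 = 0.3138 kg/m.
D = 4.7²/(4π × 8.0 × 0.3138²) = 2.23 m²/day.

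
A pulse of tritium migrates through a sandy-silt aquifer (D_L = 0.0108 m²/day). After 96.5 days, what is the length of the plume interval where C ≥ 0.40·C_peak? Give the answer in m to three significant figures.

The plume is Gaussian with σ = √(2Dt) = √(2 × 0.0108 × 96.5) = 1.444 m.
C/C_peak = exp(−Δx²/(2σ²)) = 0.40 ⇒ Δx = σ·√(−2 ln 0.40) = 1.444 × 1.354 = 1.955 m.
Width = 2Δx = 3.91 m.

3.91 m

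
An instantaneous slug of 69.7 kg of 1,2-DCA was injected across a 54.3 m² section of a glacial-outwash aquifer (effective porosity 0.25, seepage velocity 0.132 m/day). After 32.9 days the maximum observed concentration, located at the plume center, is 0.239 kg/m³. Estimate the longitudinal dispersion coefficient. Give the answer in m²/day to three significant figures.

1.12 m²/day

At the plume center C_max = M/(n_e·A·√(4πDt)), so D = M²/(4πt·(n_e·A·C_max)²).
n_e·A·C_max = 0.25 × 54.3 × 0.239 = 3.244 kg/m.
D = 69.7²/(4π × 32.9 × 3.244²) = 1.12 m²/day.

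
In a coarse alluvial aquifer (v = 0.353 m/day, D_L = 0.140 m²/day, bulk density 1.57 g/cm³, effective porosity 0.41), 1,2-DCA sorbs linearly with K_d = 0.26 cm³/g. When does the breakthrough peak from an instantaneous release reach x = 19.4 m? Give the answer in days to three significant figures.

107 days

Retardation factor R = 1 + ρ_b·K_d/n = 1 + 1.57 × 0.26/0.41 = 1.996.
Sorption retards both mechanisms: v_R = v/R = 0.1769 m/day, D_R = D/R = 0.07014 m²/day.
Peak time from v_R²t² + 2D_R t − x² = 0: t = (√(D_R² + v_R²x²) − D_R)/v_R².
√(D_R² + v_R²x²) = √(0.07014² + 0.1769² × 19.4²) = 3.433; v_R² = 0.03129.
t = (3.433 − 0.07014)/0.03129 = 107 days.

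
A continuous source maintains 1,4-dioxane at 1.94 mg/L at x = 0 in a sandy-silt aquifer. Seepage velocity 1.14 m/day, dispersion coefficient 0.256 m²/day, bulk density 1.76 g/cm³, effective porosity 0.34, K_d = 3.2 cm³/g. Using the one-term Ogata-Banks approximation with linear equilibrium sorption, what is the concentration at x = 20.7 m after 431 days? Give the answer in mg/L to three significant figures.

1.90 mg/L

Retardation factor R = 1 + ρ_b·K_d/n = 1 + 1.76 × 3.2/0.34 = 17.56.
Sorption retards both mechanisms: v_R = v/R = 0.06492 m/day, D_R = D/R = 0.01458 m²/day.
v_R·t = 0.06492 × 431 = 27.98052 m; 2√(D_R t) = 5.014 m; argument = (20.7 − 27.98052)/5.014 = -1.452.
C = C₀ × ½·erfc(-1.452) = 1.94 × 0.9800 = 1.90 mg/L.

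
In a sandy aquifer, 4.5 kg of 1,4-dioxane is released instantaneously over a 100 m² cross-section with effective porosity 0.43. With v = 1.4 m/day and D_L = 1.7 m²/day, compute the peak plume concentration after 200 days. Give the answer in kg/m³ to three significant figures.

0.00160 kg/m³

The peak of an instantaneous 1D plume sits at x = vt; there the Gaussian factor is 1 and C_max = M/(n_e·A·√(4πDt)), where n_e·A is the pore area the mass is dissolved in.
√(4πDt) = √(4π × 1.7 × 200) = 65.36 m, so C_max = 4.5/(0.43 × 100 × 65.36) = 0.00160 kg/m³.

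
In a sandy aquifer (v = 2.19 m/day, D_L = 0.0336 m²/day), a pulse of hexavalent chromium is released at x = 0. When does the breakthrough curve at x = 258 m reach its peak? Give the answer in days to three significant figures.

118 days

For the 1D instantaneous-source solution, setting ∂C/∂t = 0 at fixed x gives v²t² + 2Dt − x² = 0, so t = (√(D² + v²x²) − D)/v².
√(D² + v²x²) = √(0.0336² + 2.19² × 258²) = 565.0; v² = 4.7961.
t = (565.0 − 0.0336)/4.7961 = 118 days (vs. the pure-advection estimate x/v = 118 d).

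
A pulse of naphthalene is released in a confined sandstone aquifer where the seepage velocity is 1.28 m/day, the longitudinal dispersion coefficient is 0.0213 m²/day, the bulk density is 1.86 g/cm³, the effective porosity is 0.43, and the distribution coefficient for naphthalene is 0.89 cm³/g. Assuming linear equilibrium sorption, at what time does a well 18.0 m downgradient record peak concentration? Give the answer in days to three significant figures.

Retardation factor R = 1 + ρ_b·K_d/n = 1 + 1.86 × 0.89/0.43 = 4.850.
Sorption retards both mechanisms: v_R = v/R = 0.2639 m/day, D_R = D/R = 0.004392 m²/day.
Peak time from v_R²t² + 2D_R t − x² = 0: t = (√(D_R² + v_R²x²) − D_R)/v_R².
√(D_R² + v_R²x²) = √(0.004392² + 0.2639² × 18.0²) = 4.750; v_R² = 0.06964.
t = (4.750 − 0.004392)/0.06964 = 68.1 days.

68.1 days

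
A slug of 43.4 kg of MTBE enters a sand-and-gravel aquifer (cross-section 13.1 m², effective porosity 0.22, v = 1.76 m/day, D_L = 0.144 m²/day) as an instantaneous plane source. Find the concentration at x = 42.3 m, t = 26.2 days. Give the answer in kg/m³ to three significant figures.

For an instantaneous plane source, C(x,t) = M/(n_e·A·√(4πDt)) · exp(−(x−vt)²/(4Dt)), with n_e·A the pore (flow) area.
Plume center vt = 1.76 × 26.2 = 46.112 m, so the well at 42.3 m is 3.812 m upgradient of the peak.
√(4πDt) = 6.886 m, giving peak height M/(n_e·A·√(4πDt)) = 43.4/(0.22 × 13.1 × 6.886) = 2.187 kg/m³.
(x−vt)²/(4Dt) = (-3.812)²/(4 × 0.144 × 26.2) = 0.9629; exp(−0.9629) = 0.3818.
C = 2.187 × 0.3818 = 0.835 kg/m³.

0.835 kg/m³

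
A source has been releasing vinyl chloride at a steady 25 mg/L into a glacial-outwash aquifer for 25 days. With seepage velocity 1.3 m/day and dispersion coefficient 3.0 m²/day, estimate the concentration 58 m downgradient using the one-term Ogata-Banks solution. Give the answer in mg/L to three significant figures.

0.467 mg/L

For a continuous step input, C/C₀ ≈ ½·erfc((x−vt)/(2√(Dt))).
vt = 1.3 × 25 = 32.5 m and 2√(Dt) = 2√(3.0 × 25) = 17.32 m.
Argument (x−vt)/(2√(Dt)) = (58 − 32.5)/17.32 = 1.472; ½·erfc(1.472) = 0.01868.
C = 25 × 0.01868 = 0.467 mg/L.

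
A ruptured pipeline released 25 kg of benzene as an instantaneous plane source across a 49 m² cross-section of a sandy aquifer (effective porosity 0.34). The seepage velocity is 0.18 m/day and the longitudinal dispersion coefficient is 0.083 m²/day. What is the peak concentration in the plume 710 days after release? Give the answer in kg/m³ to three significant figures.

The peak of an instantaneous 1D plume sits at x = vt; there the Gaussian factor is 1 and C_max = M/(n_e·A·√(4πDt)), where n_e·A is the pore area the mass is dissolved in.
√(4πDt) = √(4π × 0.083 × 710) = 27.21 m, so C_max = 25/(0.34 × 49 × 27.21) = 0.0551 kg/m³.

0.0551 kg/m³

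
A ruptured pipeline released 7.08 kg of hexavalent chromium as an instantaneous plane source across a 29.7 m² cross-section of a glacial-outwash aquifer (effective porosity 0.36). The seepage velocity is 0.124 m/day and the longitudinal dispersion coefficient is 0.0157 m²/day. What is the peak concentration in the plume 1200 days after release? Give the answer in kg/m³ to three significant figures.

The peak of an instantaneous 1D plume sits at x = vt; there the Gaussian factor is 1 and C_max = M/(n_e·A·√(4πDt)), where n_e·A is the pore area the mass is dissolved in.
√(4πDt) = √(4π × 0.0157 × 1200) = 15.39 m, so C_max = 7.08/(0.36 × 29.7 × 15.39) = 0.0430 kg/m³.

0.0430 kg/m³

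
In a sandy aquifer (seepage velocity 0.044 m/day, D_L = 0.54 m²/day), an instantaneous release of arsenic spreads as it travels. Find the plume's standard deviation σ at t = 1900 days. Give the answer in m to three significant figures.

Dispersive spreading gives a Gaussian with σ² = 2Dt; advection only shifts the center.
σ = √(2 × 0.54 × 1900) = 45.3 m.

45.3 m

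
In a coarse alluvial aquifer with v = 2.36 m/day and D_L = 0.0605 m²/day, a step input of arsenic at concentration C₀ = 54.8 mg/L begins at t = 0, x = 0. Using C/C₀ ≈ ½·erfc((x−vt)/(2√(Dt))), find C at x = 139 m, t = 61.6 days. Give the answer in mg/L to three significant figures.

54.3 mg/L

For a continuous step input, C/C₀ ≈ ½·erfc((x−vt)/(2√(Dt))).
vt = 2.36 × 61.6 = 145.376 m and 2√(Dt) = 2√(0.0605 × 61.6) = 3.861 m.
Argument (x−vt)/(2√(Dt)) = (139 − 145.376)/3.861 = -1.651; ½·erfc(-1.651) = 0.9902.
C = 54.8 × 0.9902 = 54.3 mg/L.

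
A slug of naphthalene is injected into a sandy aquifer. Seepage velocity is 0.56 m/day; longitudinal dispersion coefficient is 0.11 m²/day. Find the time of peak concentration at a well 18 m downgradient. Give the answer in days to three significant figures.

31.8 days

For the 1D instantaneous-source solution, setting ∂C/∂t = 0 at fixed x gives v²t² + 2Dt − x² = 0, so t = (√(D² + v²x²) − D)/v².
√(D² + v²x²) = √(0.11² + 0.56² × 18²) = 10.08; v² = 0.3136.
t = (10.08 − 0.11)/0.3136 = 31.8 days (vs. the pure-advection estimate x/v = 32.1 d).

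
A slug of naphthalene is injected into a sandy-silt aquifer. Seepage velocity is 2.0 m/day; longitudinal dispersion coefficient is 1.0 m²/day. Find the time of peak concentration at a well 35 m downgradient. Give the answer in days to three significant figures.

For the 1D instantaneous-source solution, setting ∂C/∂t = 0 at fixed x gives v²t² + 2Dt − x² = 0, so t = (√(D² + v²x²) − D)/v².
√(D² + v²x²) = √(1.0² + 2.0² × 35²) = 70.01; v² = 4.
t = (70.01 − 1.0)/4 = 17.3 days (vs. the pure-advection estimate x/v = 17.5 d).

17.3 days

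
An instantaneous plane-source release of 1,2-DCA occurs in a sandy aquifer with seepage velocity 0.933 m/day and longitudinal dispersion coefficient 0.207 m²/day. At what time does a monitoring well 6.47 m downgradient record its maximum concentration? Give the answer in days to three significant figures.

For the 1D instantaneous-source solution, setting ∂C/∂t = 0 at fixed x gives v²t² + 2Dt − x² = 0, so t = (√(D² + v²x²) − D)/v².
√(D² + v²x²) = √(0.207² + 0.933² × 6.47²) = 6.040; v² = 0.870489.
t = (6.040 − 0.207)/0.870489 = 6.70 days (vs. the pure-advection estimate x/v = 6.93 d).

6.70 days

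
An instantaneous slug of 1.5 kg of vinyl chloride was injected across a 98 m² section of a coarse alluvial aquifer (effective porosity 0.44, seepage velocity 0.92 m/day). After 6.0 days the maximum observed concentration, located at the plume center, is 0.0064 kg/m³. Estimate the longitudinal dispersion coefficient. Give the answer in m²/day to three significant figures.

0.392 m²/day

At the plume center C_max = M/(n_e·A·√(4πDt)), so D = M²/(4πt·(n_e·A·C_max)²).
n_e·A·C_max = 0.44 × 98 × 0.0064 = 0.2760 kg/m.
D = 1.5²/(4π × 6.0 × 0.2760²) = 0.392 m²/day.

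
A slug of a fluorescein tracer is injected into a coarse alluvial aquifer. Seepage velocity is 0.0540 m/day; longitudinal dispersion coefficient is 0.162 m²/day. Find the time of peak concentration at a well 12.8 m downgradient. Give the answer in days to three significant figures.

188 days

For the 1D instantaneous-source solution, setting ∂C/∂t = 0 at fixed x gives v²t² + 2Dt − x² = 0, so t = (√(D² + v²x²) − D)/v².
√(D² + v²x²) = √(0.162² + 0.0540² × 12.8²) = 0.7099; v² = 0.002916.
t = (0.7099 − 0.162)/0.002916 = 188 days (vs. the pure-advection estimate x/v = 237 d).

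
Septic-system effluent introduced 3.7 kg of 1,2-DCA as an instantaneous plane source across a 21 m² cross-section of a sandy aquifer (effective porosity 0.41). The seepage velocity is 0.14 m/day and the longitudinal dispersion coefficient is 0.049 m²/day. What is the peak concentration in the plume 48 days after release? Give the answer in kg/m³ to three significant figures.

0.0790 kg/m³

The peak of an instantaneous 1D plume sits at x = vt; there the Gaussian factor is 1 and C_max = M/(n_e·A·√(4πDt)), where n_e·A is the pore area the mass is dissolved in.
√(4πDt) = √(4π × 0.049 × 48) = 5.437 m, so C_max = 3.7/(0.41 × 21 × 5.437) = 0.0790 kg/m³.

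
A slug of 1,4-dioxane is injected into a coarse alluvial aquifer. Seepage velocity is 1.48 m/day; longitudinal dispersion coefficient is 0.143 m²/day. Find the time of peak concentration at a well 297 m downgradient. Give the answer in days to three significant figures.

201 days

For the 1D instantaneous-source solution, setting ∂C/∂t = 0 at fixed x gives v²t² + 2Dt − x² = 0, so t = (√(D² + v²x²) − D)/v².
√(D² + v²x²) = √(0.143² + 1.48² × 297²) = 439.6; v² = 2.1904.
t = (439.6 − 0.143)/2.1904 = 201 days (vs. the pure-advection estimate x/v = 201 d).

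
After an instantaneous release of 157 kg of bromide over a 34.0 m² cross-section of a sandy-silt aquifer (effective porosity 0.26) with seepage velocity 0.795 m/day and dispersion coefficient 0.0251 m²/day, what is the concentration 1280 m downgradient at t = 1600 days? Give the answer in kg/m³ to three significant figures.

For an instantaneous plane source, C(x,t) = M/(n_e·A·√(4πDt)) · exp(−(x−vt)²/(4Dt)), with n_e·A the pore (flow) area.
Plume center vt = 0.795 × 1600 = 1272 m, so the well at 1280 m is 8 m downgradient of the peak.
√(4πDt) = 22.46 m, giving peak height M/(n_e·A·√(4πDt)) = 157/(0.26 × 34.0 × 22.46) = 0.7907 kg/m³.
(x−vt)²/(4Dt) = (8)²/(4 × 0.0251 × 1600) = 0.3984; exp(−0.3984) = 0.6714.
C = 0.7907 × 0.6714 = 0.531 kg/m³.

0.531 kg/m³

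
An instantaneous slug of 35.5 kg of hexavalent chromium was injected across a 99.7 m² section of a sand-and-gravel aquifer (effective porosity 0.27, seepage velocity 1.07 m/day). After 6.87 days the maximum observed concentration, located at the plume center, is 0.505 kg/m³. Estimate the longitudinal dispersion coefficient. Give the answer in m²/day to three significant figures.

0.0790 m²/day

At the plume center C_max = M/(n_e·A·√(4πDt)), so D = M²/(4πt·(n_e·A·C_max)²).
n_e·A·C_max = 0.27 × 99.7 × 0.505 = 13.59 kg/m.
D = 35.5²/(4π × 6.87 × 13.59²) = 0.0790 m²/day.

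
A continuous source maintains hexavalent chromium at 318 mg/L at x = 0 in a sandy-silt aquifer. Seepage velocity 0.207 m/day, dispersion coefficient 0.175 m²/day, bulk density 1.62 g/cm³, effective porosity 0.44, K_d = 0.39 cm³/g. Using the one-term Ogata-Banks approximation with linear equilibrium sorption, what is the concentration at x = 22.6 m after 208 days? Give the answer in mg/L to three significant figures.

58.5 mg/L

Retardation factor R = 1 + ρ_b·K_d/n = 1 + 1.62 × 0.39/0.44 = 2.436.
Sorption retards both mechanisms: v_R = v/R = 0.08498 m/day, D_R = D/R = 0.07184 m²/day.
v_R·t = 0.08498 × 208 = 17.67584 m; 2√(D_R t) = 7.731 m; argument = (22.6 − 17.67584)/7.731 = 0.6369.
C = C₀ × ½·erfc(0.6369) = 318 × 0.1839 = 58.5 mg/L.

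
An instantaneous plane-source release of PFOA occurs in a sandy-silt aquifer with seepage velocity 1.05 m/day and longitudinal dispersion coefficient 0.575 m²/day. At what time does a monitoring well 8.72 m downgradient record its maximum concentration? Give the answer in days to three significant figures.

7.80 days

For the 1D instantaneous-source solution, setting ∂C/∂t = 0 at fixed x gives v²t² + 2Dt − x² = 0, so t = (√(D² + v²x²) − D)/v².
√(D² + v²x²) = √(0.575² + 1.05² × 8.72²) = 9.174; v² = 1.1025.
t = (9.174 − 0.575)/1.1025 = 7.80 days (vs. the pure-advection estimate x/v = 8.30 d).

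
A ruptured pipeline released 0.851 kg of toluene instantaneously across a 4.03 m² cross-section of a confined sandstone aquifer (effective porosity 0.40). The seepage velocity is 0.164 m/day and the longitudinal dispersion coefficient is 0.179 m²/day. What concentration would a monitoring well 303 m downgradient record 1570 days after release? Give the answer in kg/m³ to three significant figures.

0.00141 kg/m³

For an instantaneous plane source, C(x,t) = M/(n_e·A·√(4πDt)) · exp(−(x−vt)²/(4Dt)), with n_e·A the pore (flow) area.
Plume center vt = 0.164 × 1570 = 257.48 m, so the well at 303 m is 45.52 m downgradient of the peak.
√(4πDt) = 59.43 m, giving peak height M/(n_e·A·√(4πDt)) = 0.851/(0.40 × 4.03 × 59.43) = 0.008883 kg/m³.
(x−vt)²/(4Dt) = (45.52)²/(4 × 0.179 × 1570) = 1.843; exp(−1.843) = 0.1583.
C = 0.008883 × 0.1583 = 0.00141 kg/m³.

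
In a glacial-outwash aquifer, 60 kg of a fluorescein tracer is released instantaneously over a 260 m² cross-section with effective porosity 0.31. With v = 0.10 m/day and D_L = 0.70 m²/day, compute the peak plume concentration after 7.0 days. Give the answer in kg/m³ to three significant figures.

The peak of an instantaneous 1D plume sits at x = vt; there the Gaussian factor is 1 and C_max = M/(n_e·A·√(4πDt)), where n_e·A is the pore area the mass is dissolved in.
√(4πDt) = √(4π × 0.70 × 7.0) = 7.847 m, so C_max = 60/(0.31 × 260 × 7.847) = 0.0949 kg/m³.

0.0949 kg/m³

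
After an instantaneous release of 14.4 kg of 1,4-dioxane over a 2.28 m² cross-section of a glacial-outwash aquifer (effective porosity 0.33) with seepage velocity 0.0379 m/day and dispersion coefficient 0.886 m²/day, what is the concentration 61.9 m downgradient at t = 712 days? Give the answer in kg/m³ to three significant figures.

0.133 kg/m³

For an instantaneous plane source, C(x,t) = M/(n_e·A·√(4πDt)) · exp(−(x−vt)²/(4Dt)), with n_e·A the pore (flow) area.
Plume center vt = 0.0379 × 712 = 26.9848 m, so the well at 61.9 m is 34.9152 m downgradient of the peak.
√(4πDt) = 89.04 m, giving peak height M/(n_e·A·√(4πDt)) = 14.4/(0.33 × 2.28 × 89.04) = 0.2149 kg/m³.
(x−vt)²/(4Dt) = (34.9152)²/(4 × 0.886 × 712) = 0.4831; exp(−0.4831) = 0.6169.
C = 0.2149 × 0.6169 = 0.133 kg/m³.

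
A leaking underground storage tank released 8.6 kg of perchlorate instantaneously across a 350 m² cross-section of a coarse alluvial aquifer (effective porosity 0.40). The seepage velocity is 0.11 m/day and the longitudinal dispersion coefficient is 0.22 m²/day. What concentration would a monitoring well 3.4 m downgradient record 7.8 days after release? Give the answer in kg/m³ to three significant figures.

For an instantaneous plane source, C(x,t) = M/(n_e·A·√(4πDt)) · exp(−(x−vt)²/(4Dt)), with n_e·A the pore (flow) area.
Plume center vt = 0.11 × 7.8 = 0.858 m, so the well at 3.4 m is 2.542 m downgradient of the peak.
√(4πDt) = 4.644 m, giving peak height M/(n_e·A·√(4πDt)) = 8.6/(0.40 × 350 × 4.644) = 0.01323 kg/m³.
(x−vt)²/(4Dt) = (2.542)²/(4 × 0.22 × 7.8) = 0.9414; exp(−0.9414) = 0.3901.
C = 0.01323 × 0.3901 = 0.00516 kg/m³.

0.00516 kg/m³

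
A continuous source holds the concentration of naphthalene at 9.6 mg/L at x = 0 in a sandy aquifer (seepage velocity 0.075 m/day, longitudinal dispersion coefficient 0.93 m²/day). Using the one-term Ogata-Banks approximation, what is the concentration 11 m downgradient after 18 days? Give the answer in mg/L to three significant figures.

0.458 mg/L

For a continuous step input, C/C₀ ≈ ½·erfc((x−vt)/(2√(Dt))).
vt = 0.075 × 18 = 1.35 m and 2√(Dt) = 2√(0.93 × 18) = 8.183 m.
Argument (x−vt)/(2√(Dt)) = (11 − 1.35)/8.183 = 1.179; ½·erfc(1.179) = 0.04772.
C = 9.6 × 0.04772 = 0.458 mg/L.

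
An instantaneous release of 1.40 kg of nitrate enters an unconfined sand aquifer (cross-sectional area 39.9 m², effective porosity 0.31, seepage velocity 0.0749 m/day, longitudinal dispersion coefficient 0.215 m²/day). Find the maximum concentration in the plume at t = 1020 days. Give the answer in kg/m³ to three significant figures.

The peak of an instantaneous 1D plume sits at x = vt; there the Gaussian factor is 1 and C_max = M/(n_e·A·√(4πDt)), where n_e·A is the pore area the mass is dissolved in.
√(4πDt) = √(4π × 0.215 × 1020) = 52.50 m, so C_max = 1.40/(0.31 × 39.9 × 52.50) = 0.00216 kg/m³.

0.00216 kg/m³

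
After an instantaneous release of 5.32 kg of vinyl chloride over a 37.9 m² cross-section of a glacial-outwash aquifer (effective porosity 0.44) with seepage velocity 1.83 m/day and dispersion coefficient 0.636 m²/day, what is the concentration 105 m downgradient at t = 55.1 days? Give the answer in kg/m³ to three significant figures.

0.0134 kg/m³

For an instantaneous plane source, C(x,t) = M/(n_e·A·√(4πDt)) · exp(−(x−vt)²/(4Dt)), with n_e·A the pore (flow) area.
Plume center vt = 1.83 × 55.1 = 100.833 m, so the well at 105 m is 4.167 m downgradient of the peak.
√(4πDt) = 20.99 m, giving peak height M/(n_e·A·√(4πDt)) = 5.32/(0.44 × 37.9 × 20.99) = 0.01520 kg/m³.
(x−vt)²/(4Dt) = (4.167)²/(4 × 0.636 × 55.1) = 0.1239; exp(−0.1239) = 0.8835.
C = 0.01520 × 0.8835 = 0.0134 kg/m³.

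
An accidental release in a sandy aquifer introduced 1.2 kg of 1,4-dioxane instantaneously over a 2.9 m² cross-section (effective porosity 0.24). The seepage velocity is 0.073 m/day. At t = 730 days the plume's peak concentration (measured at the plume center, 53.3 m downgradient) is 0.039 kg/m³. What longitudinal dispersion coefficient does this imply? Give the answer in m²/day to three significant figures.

At the plume center C_max = M/(n_e·A·√(4πDt)), so D = M²/(4πt·(n_e·A·C_max)²).
n_e·A·C_max = 0.24 × 2.9 × 0.039 = 0.02714 kg/m.
D = 1.2²/(4π × 730 × 0.02714²) = 0.213 m²/day.

0.213 m²/day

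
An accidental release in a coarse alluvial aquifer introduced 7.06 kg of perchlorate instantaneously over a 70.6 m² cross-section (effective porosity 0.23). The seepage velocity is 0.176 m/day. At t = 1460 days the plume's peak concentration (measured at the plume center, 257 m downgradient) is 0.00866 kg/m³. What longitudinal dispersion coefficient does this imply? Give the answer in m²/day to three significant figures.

At the plume center C_max = M/(n_e·A·√(4πDt)), so D = M²/(4πt·(n_e·A·C_max)²).
n_e·A·C_max = 0.23 × 70.6 × 0.00866 = 0.1406 kg/m.
D = 7.06²/(4π × 1460 × 0.1406²) = 0.137 m²/day.

0.137 m²/day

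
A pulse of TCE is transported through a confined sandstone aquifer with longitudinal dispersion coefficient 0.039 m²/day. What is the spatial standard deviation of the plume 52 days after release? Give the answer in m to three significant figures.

Dispersive spreading gives a Gaussian with σ² = 2Dt; advection only shifts the center.
σ = √(2 × 0.039 × 52) = 2.01 m.

2.01 m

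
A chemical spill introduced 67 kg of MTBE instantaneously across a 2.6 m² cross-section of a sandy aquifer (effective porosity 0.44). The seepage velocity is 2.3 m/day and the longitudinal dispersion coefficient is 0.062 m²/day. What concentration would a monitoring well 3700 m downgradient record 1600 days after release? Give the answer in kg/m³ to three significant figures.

0.605 kg/m³

For an instantaneous plane source, C(x,t) = M/(n_e·A·√(4πDt)) · exp(−(x−vt)²/(4Dt)), with n_e·A the pore (flow) area.
Plume center vt = 2.3 × 1600 = 3680 m, so the well at 3700 m is 20 m downgradient of the peak.
√(4πDt) = 35.31 m, giving peak height M/(n_e·A·√(4πDt)) = 67/(0.44 × 2.6 × 35.31) = 1.659 kg/m³.
(x−vt)²/(4Dt) = (20)²/(4 × 0.062 × 1600) = 1.008; exp(−1.008) = 0.3649.
C = 1.659 × 0.3649 = 0.605 kg/m³.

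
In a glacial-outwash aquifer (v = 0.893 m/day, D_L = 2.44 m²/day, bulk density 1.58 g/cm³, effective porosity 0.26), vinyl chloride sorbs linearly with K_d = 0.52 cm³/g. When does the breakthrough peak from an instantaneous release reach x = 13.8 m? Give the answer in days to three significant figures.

52.8 days

Retardation factor R = 1 + ρ_b·K_d/n = 1 + 1.58 × 0.52/0.26 = 4.160.
Sorption retards both mechanisms: v_R = v/R = 0.2147 m/day, D_R = D/R = 0.5865 m²/day.
Peak time from v_R²t² + 2D_R t − x² = 0: t = (√(D_R² + v_R²x²) − D_R)/v_R².
√(D_R² + v_R²x²) = √(0.5865² + 0.2147² × 13.8²) = 3.020; v_R² = 0.04610.
t = (3.020 − 0.5865)/0.04610 = 52.8 days.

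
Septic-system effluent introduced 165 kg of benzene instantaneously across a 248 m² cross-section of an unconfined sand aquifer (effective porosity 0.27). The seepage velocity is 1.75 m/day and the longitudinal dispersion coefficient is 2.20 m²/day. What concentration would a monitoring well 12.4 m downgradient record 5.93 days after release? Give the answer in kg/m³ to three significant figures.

For an instantaneous plane source, C(x,t) = M/(n_e·A·√(4πDt)) · exp(−(x−vt)²/(4Dt)), with n_e·A the pore (flow) area.
Plume center vt = 1.75 × 5.93 = 10.3775 m, so the well at 12.4 m is 2.0225 m downgradient of the peak.
√(4πDt) = 12.80 m, giving peak height M/(n_e·A·√(4πDt)) = 165/(0.27 × 248 × 12.80) = 0.1925 kg/m³.
(x−vt)²/(4Dt) = (2.0225)²/(4 × 2.20 × 5.93) = 0.07839; exp(−0.07839) = 0.9246.
C = 0.1925 × 0.9246 = 0.178 kg/m³.

0.178 kg/m³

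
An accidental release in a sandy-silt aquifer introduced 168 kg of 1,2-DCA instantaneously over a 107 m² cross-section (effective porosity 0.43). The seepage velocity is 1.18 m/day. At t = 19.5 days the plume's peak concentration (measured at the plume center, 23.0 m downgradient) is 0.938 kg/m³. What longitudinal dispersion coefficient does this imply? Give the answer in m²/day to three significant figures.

0.0618 m²/day

At the plume center C_max = M/(n_e·A·√(4πDt)), so D = M²/(4πt·(n_e·A·C_max)²).
n_e·A·C_max = 0.43 × 107 × 0.938 = 43.16 kg/m.
D = 168²/(4π × 19.5 × 43.16²) = 0.0618 m²/day.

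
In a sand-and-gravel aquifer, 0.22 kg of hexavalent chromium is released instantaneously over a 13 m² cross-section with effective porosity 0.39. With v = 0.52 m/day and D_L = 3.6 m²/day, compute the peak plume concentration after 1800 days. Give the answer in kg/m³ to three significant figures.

The peak of an instantaneous 1D plume sits at x = vt; there the Gaussian factor is 1 and C_max = M/(n_e·A·√(4πDt)), where n_e·A is the pore area the mass is dissolved in.
√(4πDt) = √(4π × 3.6 × 1800) = 285.4 m, so C_max = 0.22/(0.39 × 13 × 285.4) = 0.000152 kg/m³.

0.000152 kg/m³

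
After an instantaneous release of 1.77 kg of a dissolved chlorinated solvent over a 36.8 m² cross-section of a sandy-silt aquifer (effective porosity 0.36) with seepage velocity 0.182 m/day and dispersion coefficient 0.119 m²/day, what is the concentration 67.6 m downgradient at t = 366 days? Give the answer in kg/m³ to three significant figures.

0.00568 kg/m³

For an instantaneous plane source, C(x,t) = M/(n_e·A·√(4πDt)) · exp(−(x−vt)²/(4Dt)), with n_e·A the pore (flow) area.
Plume center vt = 0.182 × 366 = 66.612 m, so the well at 67.6 m is 0.988 m downgradient of the peak.
√(4πDt) = 23.39 m, giving peak height M/(n_e·A·√(4πDt)) = 1.77/(0.36 × 36.8 × 23.39) = 0.005712 kg/m³.
(x−vt)²/(4Dt) = (0.988)²/(4 × 0.119 × 366) = 0.005603; exp(−0.005603) = 0.9944.
C = 0.005712 × 0.9944 = 0.00568 kg/m³.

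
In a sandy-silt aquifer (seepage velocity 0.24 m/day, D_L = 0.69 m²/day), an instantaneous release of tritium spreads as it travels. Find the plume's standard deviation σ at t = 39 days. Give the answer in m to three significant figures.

7.34 m

Dispersive spreading gives a Gaussian with σ² = 2Dt; advection only shifts the center.
σ = √(2 × 0.69 × 39) = 7.34 m.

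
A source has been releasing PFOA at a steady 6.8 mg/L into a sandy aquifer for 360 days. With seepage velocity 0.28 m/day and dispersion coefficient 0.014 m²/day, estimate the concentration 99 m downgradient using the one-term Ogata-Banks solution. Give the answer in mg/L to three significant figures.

For a continuous step input, C/C₀ ≈ ½·erfc((x−vt)/(2√(Dt))).
vt = 0.28 × 360 = 100.8 m and 2√(Dt) = 2√(0.014 × 360) = 4.490 m.
Argument (x−vt)/(2√(Dt)) = (99 − 100.8)/4.490 = -0.4009; ½·erfc(-0.4009) = 0.7146.
C = 6.8 × 0.7146 = 4.86 mg/L.

4.86 mg/L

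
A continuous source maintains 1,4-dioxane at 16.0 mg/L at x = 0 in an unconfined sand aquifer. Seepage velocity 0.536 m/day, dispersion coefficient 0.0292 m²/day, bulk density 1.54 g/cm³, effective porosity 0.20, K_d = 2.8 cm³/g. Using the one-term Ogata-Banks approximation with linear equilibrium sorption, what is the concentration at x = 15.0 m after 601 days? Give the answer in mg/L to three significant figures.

4.51 mg/L

Retardation factor R = 1 + ρ_b·K_d/n = 1 + 1.54 × 2.8/0.20 = 22.56.
Sorption retards both mechanisms: v_R = v/R = 0.02376 m/day, D_R = D/R = 0.001294 m²/day.
v_R·t = 0.02376 × 601 = 14.27976 m; 2√(D_R t) = 1.764 m; argument = (15.0 − 14.27976)/1.764 = 0.4083.
C = C₀ × ½·erfc(0.4083) = 16.0 × 0.2818 = 4.51 mg/L.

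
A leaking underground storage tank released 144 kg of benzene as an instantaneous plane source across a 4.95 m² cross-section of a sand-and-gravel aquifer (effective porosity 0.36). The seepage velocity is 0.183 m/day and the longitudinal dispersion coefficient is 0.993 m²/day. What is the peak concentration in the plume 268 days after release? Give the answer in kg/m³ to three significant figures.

1.40 kg/m³

The peak of an instantaneous 1D plume sits at x = vt; there the Gaussian factor is 1 and C_max = M/(n_e·A·√(4πDt)), where n_e·A is the pore area the mass is dissolved in.
√(4πDt) = √(4π × 0.993 × 268) = 57.83 m, so C_max = 144/(0.36 × 4.95 × 57.83) = 1.40 kg/m³.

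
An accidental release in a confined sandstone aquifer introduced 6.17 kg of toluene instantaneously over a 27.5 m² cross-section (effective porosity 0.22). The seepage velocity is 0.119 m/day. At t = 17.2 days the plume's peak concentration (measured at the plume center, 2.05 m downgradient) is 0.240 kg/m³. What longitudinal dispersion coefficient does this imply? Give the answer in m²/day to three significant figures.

At the plume center C_max = M/(n_e·A·√(4πDt)), so D = M²/(4πt·(n_e·A·C_max)²).
n_e·A·C_max = 0.22 × 27.5 × 0.240 = 1.452 kg/m.
D = 6.17²/(4π × 17.2 × 1.452²) = 0.0835 m²/day.

0.0835 m²/day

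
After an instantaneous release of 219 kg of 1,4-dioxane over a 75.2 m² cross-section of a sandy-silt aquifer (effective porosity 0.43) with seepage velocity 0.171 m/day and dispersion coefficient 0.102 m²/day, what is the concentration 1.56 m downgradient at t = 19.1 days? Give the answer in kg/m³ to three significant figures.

For an instantaneous plane source, C(x,t) = M/(n_e·A·√(4πDt)) · exp(−(x−vt)²/(4Dt)), with n_e·A the pore (flow) area.
Plume center vt = 0.171 × 19.1 = 3.2661 m, so the well at 1.56 m is 1.7061 m upgradient of the peak.
√(4πDt) = 4.948 m, giving peak height M/(n_e·A·√(4πDt)) = 219/(0.43 × 75.2 × 4.948) = 1.369 kg/m³.
(x−vt)²/(4Dt) = (-1.7061)²/(4 × 0.102 × 19.1) = 0.3735; exp(−0.3735) = 0.6883.
C = 1.369 × 0.6883 = 0.942 kg/m³.

0.942 kg/m³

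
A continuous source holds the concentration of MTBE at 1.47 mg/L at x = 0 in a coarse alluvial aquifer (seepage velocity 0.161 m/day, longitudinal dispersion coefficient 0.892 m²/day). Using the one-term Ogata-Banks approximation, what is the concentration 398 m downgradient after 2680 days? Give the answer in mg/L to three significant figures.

1.01 mg/L

For a continuous step input, C/C₀ ≈ ½·erfc((x−vt)/(2√(Dt))).
vt = 0.161 × 2680 = 431.48 m and 2√(Dt) = 2√(0.892 × 2680) = 97.79 m.
Argument (x−vt)/(2√(Dt)) = (398 − 431.48)/97.79 = -0.3424; ½·erfc(-0.3424) = 0.6859.
C = 1.47 × 0.6859 = 1.01 mg/L.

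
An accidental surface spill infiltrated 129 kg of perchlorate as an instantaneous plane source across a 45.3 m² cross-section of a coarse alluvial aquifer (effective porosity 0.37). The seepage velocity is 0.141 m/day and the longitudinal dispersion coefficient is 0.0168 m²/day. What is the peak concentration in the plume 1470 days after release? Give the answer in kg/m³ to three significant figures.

0.437 kg/m³

The peak of an instantaneous 1D plume sits at x = vt; there the Gaussian factor is 1 and C_max = M/(n_e·A·√(4πDt)), where n_e·A is the pore area the mass is dissolved in.
√(4πDt) = √(4π × 0.0168 × 1470) = 17.62 m, so C_max = 129/(0.37 × 45.3 × 17.62) = 0.437 kg/m³.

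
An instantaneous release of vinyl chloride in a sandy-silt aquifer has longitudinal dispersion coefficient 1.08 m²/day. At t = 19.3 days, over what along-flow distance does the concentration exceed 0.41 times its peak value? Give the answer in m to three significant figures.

The plume is Gaussian with σ = √(2Dt) = √(2 × 1.08 × 19.3) = 6.457 m.
C/C_peak = exp(−Δx²/(2σ²)) = 0.41 ⇒ Δx = σ·√(−2 ln 0.41) = 6.457 × 1.335 = 8.620 m.
Width = 2Δx = 17.2 m.

17.2 m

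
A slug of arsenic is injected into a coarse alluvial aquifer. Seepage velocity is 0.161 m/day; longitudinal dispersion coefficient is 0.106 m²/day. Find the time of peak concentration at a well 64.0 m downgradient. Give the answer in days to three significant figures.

For the 1D instantaneous-source solution, setting ∂C/∂t = 0 at fixed x gives v²t² + 2Dt − x² = 0, so t = (√(D² + v²x²) − D)/v².
√(D² + v²x²) = √(0.106² + 0.161² × 64.0²) = 10.30; v² = 0.025921.
t = (10.30 − 0.106)/0.025921 = 393 days (vs. the pure-advection estimate x/v = 398 d).

393 days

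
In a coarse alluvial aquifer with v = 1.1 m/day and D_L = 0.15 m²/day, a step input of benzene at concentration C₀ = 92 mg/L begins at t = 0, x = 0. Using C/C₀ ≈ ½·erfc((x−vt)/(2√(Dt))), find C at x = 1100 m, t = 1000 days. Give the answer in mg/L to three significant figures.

For a continuous step input, C/C₀ ≈ ½·erfc((x−vt)/(2√(Dt))).
vt = 1.1 × 1000 = 1100 m and 2√(Dt) = 2√(0.15 × 1000) = 24.49 m.
Argument (x−vt)/(2√(Dt)) = (1100 − 1100)/24.49 = 0; ½·erfc(0) = 0.5000.
C = 92 × 0.5000 = 46.0 mg/L.

46.0 mg/L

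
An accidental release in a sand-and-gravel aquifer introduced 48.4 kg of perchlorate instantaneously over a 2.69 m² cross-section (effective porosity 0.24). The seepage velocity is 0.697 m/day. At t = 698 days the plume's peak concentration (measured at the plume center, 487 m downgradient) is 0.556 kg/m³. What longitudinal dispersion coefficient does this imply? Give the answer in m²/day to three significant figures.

At the plume center C_max = M/(n_e·A·√(4πDt)), so D = M²/(4πt·(n_e·A·C_max)²).
n_e·A·C_max = 0.24 × 2.69 × 0.556 = 0.3590 kg/m.
D = 48.4²/(4π × 698 × 0.3590²) = 2.07 m²/day.

2.07 m²/day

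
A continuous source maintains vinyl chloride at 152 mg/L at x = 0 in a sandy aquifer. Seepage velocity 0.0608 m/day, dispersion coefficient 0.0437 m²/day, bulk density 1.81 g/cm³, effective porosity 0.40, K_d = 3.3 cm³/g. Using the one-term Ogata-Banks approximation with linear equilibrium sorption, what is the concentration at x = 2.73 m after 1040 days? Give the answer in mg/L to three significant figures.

106 mg/L

Retardation factor R = 1 + ρ_b·K_d/n = 1 + 1.81 × 3.3/0.40 = 15.93.
Sorption retards both mechanisms: v_R = v/R = 0.003817 m/day, D_R = D/R = 0.002743 m²/day.
v_R·t = 0.003817 × 1040 = 3.96968 m; 2√(D_R t) = 3.378 m; argument = (2.73 − 3.96968)/3.378 = -0.3670.
C = C₀ × ½·erfc(-0.3670) = 152 × 0.6981 = 106 mg/L.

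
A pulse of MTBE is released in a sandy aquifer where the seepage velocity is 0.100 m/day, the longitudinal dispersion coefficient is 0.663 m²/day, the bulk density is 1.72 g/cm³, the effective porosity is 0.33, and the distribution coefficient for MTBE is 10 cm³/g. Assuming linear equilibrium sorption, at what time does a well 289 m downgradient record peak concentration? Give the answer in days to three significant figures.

150000 days

Retardation factor R = 1 + ρ_b·K_d/n = 1 + 1.72 × 10/0.33 = 53.12.
Sorption retards both mechanisms: v_R = v/R = 0.001883 m/day, D_R = D/R = 0.01248 m²/day.
Peak time from v_R²t² + 2D_R t − x² = 0: t = (√(D_R² + v_R²x²) − D_R)/v_R².
√(D_R² + v_R²x²) = √(0.01248² + 0.001883² × 289²) = 0.5443; v_R² = 3.546e-06.
t = (0.5443 − 0.01248)/3.546e-06 = 150000 days.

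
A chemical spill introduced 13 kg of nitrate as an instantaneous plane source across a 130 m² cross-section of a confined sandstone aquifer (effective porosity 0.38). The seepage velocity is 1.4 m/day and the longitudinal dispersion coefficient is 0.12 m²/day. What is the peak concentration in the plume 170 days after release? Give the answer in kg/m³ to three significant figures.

The peak of an instantaneous 1D plume sits at x = vt; there the Gaussian factor is 1 and C_max = M/(n_e·A·√(4πDt)), where n_e·A is the pore area the mass is dissolved in.
√(4πDt) = √(4π × 0.12 × 170) = 16.01 m, so C_max = 13/(0.38 × 130 × 16.01) = 0.0164 kg/m³.

0.0164 kg/m³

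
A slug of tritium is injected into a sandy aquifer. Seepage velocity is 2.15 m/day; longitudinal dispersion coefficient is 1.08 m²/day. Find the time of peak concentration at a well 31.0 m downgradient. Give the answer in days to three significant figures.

14.2 days

For the 1D instantaneous-source solution, setting ∂C/∂t = 0 at fixed x gives v²t² + 2Dt − x² = 0, so t = (√(D² + v²x²) − D)/v².
√(D² + v²x²) = √(1.08² + 2.15² × 31.0²) = 66.66; v² = 4.6225.
t = (66.66 − 1.08)/4.6225 = 14.2 days (vs. the pure-advection estimate x/v = 14.4 d).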